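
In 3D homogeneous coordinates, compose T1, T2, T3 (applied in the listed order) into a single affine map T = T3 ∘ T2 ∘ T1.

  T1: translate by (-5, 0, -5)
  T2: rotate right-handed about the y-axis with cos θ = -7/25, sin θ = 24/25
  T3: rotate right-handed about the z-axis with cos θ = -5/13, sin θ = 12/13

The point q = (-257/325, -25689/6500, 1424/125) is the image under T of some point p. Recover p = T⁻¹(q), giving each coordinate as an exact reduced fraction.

p = (-5, 9/4, -7/5)

T1 = [1 0 0 -5; 0 1 0 0; 0 0 1 -5; 0 0 0 1]
T2·T1 = [-7/25 0 24/25 -17/5; 0 1 0 0; -24/25 0 -7/25 31/5; 0 0 0 1]
T3·…·T1 = [7/65 -12/13 -24/65 17/13; -84/325 -5/13 288/325 -204/65; -24/25 0 -7/25 31/5; 0 0 0 1]
det M = 1; M⁻¹ = [7/65 -84/325 -24/25 5; -12/13 -5/13 0 0; -24/65 288/325 -7/25 5; 0 0 0 1]
M⁻¹ · (-257/325, -25689/6500, 1424/125)ᵀ = (-5, 9/4, -7/5)ᵀ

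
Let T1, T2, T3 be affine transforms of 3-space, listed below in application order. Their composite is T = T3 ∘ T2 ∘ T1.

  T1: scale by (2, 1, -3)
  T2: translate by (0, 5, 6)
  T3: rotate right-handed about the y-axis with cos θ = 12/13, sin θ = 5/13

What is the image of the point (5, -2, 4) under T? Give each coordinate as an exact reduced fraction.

T1 scale by (2, 1, -3): (5, -2, 4) → (10, -2, -12)
T2 translate by (0, 5, 6): (10, -2, -12) → (10, 3, -6)
T3 rotate right-handed about the y-axis with cos θ = 12/13, sin θ = 5/13: (10, 3, -6) → (90/13, 3, -122/13)

T(p) = (90/13, 3, -122/13)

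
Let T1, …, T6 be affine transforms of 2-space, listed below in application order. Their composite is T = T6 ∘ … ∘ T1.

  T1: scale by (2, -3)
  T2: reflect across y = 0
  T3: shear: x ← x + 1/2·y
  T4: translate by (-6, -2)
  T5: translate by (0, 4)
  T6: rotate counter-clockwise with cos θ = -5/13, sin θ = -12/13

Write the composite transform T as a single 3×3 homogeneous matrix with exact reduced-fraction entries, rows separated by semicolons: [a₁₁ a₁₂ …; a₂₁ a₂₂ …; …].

T1 = [2 0 0; 0 -3 0; 0 0 1]
T2·T1 = [2 0 0; 0 3 0; 0 0 1]
T3·…·T1 = [2 3/2 0; 0 3 0; 0 0 1]
T4·…·T1 = [2 3/2 -6; 0 3 -2; 0 0 1]
T5·…·T1 = [2 3/2 -6; 0 3 2; 0 0 1]
T6·…·T1 = [-10/13 57/26 54/13; -24/13 -33/13 62/13; 0 0 1]

T = [-10/13 57/26 54/13; -24/13 -33/13 62/13; 0 0 1]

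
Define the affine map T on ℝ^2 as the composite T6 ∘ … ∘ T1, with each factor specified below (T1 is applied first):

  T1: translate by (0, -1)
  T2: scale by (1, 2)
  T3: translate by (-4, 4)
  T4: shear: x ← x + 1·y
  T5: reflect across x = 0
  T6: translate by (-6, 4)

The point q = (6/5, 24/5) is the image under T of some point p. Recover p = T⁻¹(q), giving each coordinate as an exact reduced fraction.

T1 = [1 0 0; 0 1 -1; 0 0 1]
T2·T1 = [1 0 0; 0 2 -2; 0 0 1]
T3·…·T1 = [1 0 -4; 0 2 2; 0 0 1]
T4·…·T1 = [1 2 -2; 0 2 2; 0 0 1]
T5·…·T1 = [-1 -2 2; 0 2 2; 0 0 1]
T6·…·T1 = [-1 -2 -4; 0 2 6; 0 0 1]
det M = -2; M⁻¹ = [-1 -1 2; 0 1/2 -3; 0 0 1]
M⁻¹ · (6/5, 24/5)ᵀ = (-4, -3/5)ᵀ

p = (-4, -3/5)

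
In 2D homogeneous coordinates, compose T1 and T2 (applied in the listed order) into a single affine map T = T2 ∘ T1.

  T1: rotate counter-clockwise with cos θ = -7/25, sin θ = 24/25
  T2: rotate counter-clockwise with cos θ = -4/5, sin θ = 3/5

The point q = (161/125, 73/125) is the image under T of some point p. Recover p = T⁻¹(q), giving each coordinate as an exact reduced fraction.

T1 = [-7/25 -24/25 0; 24/25 -7/25 0; 0 0 1]
T2·T1 = [-44/125 117/125 0; -117/125 -44/125 0; 0 0 1]
det M = 1; M⁻¹ = [-44/125 -117/125 0; 117/125 -44/125 0; 0 0 1]
M⁻¹ · (161/125, 73/125)ᵀ = (-1, 1)ᵀ

p = (-1, 1)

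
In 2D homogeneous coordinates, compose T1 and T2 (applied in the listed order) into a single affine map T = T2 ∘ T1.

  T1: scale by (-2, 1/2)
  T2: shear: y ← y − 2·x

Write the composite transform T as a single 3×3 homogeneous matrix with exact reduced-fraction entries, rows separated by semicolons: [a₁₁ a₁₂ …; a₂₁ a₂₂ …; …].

T1 = [-2 0 0; 0 1/2 0; 0 0 1]
T2·T1 = [-2 0 0; 4 1/2 0; 0 0 1]

T = [-2 0 0; 4 1/2 0; 0 0 1]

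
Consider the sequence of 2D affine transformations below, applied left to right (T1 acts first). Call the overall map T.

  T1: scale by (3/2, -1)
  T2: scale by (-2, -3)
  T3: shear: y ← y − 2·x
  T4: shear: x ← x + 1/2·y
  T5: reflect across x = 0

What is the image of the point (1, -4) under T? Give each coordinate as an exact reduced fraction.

T(p) = (6, -6)

T1 scale by (3/2, -1): (1, -4) → (3/2, 4)
T2 scale by (-2, -3): (3/2, 4) → (-3, -12)
T3 shear: y ← y − 2·x: (-3, -12) → (-3, -6)
T4 shear: x ← x + 1/2·y: (-3, -6) → (-6, -6)
T5 reflect across x = 0: (-6, -6) → (6, -6)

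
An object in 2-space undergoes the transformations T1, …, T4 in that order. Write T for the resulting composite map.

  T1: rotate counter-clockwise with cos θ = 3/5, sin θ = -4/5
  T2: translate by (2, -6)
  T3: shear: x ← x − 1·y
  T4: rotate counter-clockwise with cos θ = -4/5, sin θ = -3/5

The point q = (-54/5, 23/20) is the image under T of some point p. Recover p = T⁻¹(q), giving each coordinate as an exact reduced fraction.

p = (1/4, -2)

T1 = [3/5 4/5 0; -4/5 3/5 0; 0 0 1]
T2·T1 = [3/5 4/5 2; -4/5 3/5 -6; 0 0 1]
T3·…·T1 = [7/5 1/5 8; -4/5 3/5 -6; 0 0 1]
T4·…·T1 = [-8/5 1/5 -10; -1/5 -3/5 0; 0 0 1]
det M = 1; M⁻¹ = [-3/5 -1/5 -6; 1/5 -8/5 2; 0 0 1]
M⁻¹ · (-54/5, 23/20)ᵀ = (1/4, -2)ᵀ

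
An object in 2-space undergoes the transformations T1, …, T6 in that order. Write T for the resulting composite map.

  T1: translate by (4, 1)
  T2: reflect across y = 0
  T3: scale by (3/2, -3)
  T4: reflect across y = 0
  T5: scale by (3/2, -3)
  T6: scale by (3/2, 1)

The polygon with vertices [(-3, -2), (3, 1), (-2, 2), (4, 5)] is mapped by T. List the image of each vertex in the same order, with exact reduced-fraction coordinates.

image vertices: (27/8, -9), (189/8, 18), (27/4, 27), (27, 54)

T1 translate by (4, 1): (-3, -2) → (1, -1); (3, 1) → (7, 2); (-2, 2) → (2, 3); (4, 5) → (8, 6)
T2 reflect across y = 0: (1, -1) → (1, 1); (7, 2) → (7, -2); (2, 3) → (2, -3); (8, 6) → (8, -6)
T3 scale by (3/2, -3): (1, 1) → (3/2, -3); (7, -2) → (21/2, 6); (2, -3) → (3, 9); (8, -6) → (12, 18)
T4 reflect across y = 0: (3/2, -3) → (3/2, 3); (21/2, 6) → (21/2, -6); (3, 9) → (3, -9); (12, 18) → (12, -18)
T5 scale by (3/2, -3): (3/2, 3) → (9/4, -9); (21/2, -6) → (63/4, 18); (3, -9) → (9/2, 27); (12, -18) → (18, 54)
T6 scale by (3/2, 1): (9/4, -9) → (27/8, -9); (63/4, 18) → (189/8, 18); (9/2, 27) → (27/4, 27); (18, 54) → (27, 54)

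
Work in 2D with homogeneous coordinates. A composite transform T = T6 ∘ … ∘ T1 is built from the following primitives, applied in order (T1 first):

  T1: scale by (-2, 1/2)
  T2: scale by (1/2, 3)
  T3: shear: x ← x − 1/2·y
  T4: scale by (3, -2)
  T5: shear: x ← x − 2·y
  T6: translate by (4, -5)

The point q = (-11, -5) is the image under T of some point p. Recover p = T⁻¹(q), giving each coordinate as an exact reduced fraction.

T1 = [-2 0 0; 0 1/2 0; 0 0 1]
T2·T1 = [-1 0 0; 0 3/2 0; 0 0 1]
T3·…·T1 = [-1 -3/4 0; 0 3/2 0; 0 0 1]
T4·…·T1 = [-3 -9/4 0; 0 -3 0; 0 0 1]
T5·…·T1 = [-3 15/4 0; 0 -3 0; 0 0 1]
T6·…·T1 = [-3 15/4 4; 0 -3 -5; 0 0 1]
det M = 9; M⁻¹ = [-1/3 -5/12 -3/4; 0 -1/3 -5/3; 0 0 1]
M⁻¹ · (-11, -5)ᵀ = (5, 0)ᵀ

p = (5, 0)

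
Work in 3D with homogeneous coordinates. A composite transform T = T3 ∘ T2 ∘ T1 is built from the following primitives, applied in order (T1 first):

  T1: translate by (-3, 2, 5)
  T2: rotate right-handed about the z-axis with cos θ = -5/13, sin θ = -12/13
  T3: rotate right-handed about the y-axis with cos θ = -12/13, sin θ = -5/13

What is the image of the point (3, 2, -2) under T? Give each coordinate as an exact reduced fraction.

T(p) = (-771/169, -20/13, -228/169)

T1 translate by (-3, 2, 5): (3, 2, -2) → (0, 4, 3)
T2 rotate right-handed about the z-axis with cos θ = -5/13, sin θ = -12/13: (0, 4, 3) → (48/13, -20/13, 3)
T3 rotate right-handed about the y-axis with cos θ = -12/13, sin θ = -5/13: (48/13, -20/13, 3) → (-771/169, -20/13, -228/169)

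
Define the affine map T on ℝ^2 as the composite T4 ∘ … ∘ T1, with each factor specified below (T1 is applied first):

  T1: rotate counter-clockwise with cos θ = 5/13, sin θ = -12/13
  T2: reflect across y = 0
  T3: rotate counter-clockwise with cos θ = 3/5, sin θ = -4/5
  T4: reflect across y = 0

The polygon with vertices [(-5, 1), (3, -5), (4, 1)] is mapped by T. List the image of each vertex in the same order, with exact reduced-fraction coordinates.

T1 rotate counter-clockwise with cos θ = 5/13, sin θ = -12/13: (-5, 1) → (-1, 5); (3, -5) → (-45/13, -61/13); (4, 1) → (32/13, -43/13)
T2 reflect across y = 0: (-1, 5) → (-1, -5); (-45/13, -61/13) → (-45/13, 61/13); (32/13, -43/13) → (32/13, 43/13)
T3 rotate counter-clockwise with cos θ = 3/5, sin θ = -4/5: (-1, -5) → (-23/5, -11/5); (-45/13, 61/13) → (109/65, 363/65); (32/13, 43/13) → (268/65, 1/65)
T4 reflect across y = 0: (-23/5, -11/5) → (-23/5, 11/5); (109/65, 363/65) → (109/65, -363/65); (268/65, 1/65) → (268/65, -1/65)

image vertices: (-23/5, 11/5), (109/65, -363/65), (268/65, -1/65)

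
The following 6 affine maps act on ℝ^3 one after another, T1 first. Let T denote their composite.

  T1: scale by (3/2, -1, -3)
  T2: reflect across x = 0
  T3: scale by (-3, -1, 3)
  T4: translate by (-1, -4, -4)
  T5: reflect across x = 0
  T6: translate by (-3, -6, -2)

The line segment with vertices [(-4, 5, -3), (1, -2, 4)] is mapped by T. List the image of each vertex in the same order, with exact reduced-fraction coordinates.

T1 scale by (3/2, -1, -3): (-4, 5, -3) → (-6, -5, 9); (1, -2, 4) → (3/2, 2, -12)
T2 reflect across x = 0: (-6, -5, 9) → (6, -5, 9); (3/2, 2, -12) → (-3/2, 2, -12)
T3 scale by (-3, -1, 3): (6, -5, 9) → (-18, 5, 27); (-3/2, 2, -12) → (9/2, -2, -36)
T4 translate by (-1, -4, -4): (-18, 5, 27) → (-19, 1, 23); (9/2, -2, -36) → (7/2, -6, -40)
T5 reflect across x = 0: (-19, 1, 23) → (19, 1, 23); (7/2, -6, -40) → (-7/2, -6, -40)
T6 translate by (-3, -6, -2): (19, 1, 23) → (16, -5, 21); (-7/2, -6, -40) → (-13/2, -12, -42)

image vertices: (16, -5, 21), (-13/2, -12, -42)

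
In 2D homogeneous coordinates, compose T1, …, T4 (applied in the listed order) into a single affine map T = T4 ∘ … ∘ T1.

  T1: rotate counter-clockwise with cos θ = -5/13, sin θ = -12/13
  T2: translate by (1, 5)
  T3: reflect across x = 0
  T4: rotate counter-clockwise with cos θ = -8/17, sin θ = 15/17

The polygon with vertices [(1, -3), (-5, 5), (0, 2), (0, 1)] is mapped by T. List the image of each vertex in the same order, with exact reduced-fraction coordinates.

T1 rotate counter-clockwise with cos θ = -5/13, sin θ = -12/13: (1, -3) → (-41/13, 3/13); (-5, 5) → (85/13, 35/13); (0, 2) → (24/13, -10/13); (0, 1) → (12/13, -5/13)
T2 translate by (1, 5): (-41/13, 3/13) → (-28/13, 68/13); (85/13, 35/13) → (98/13, 100/13); (24/13, -10/13) → (37/13, 55/13); (12/13, -5/13) → (25/13, 60/13)
T3 reflect across x = 0: (-28/13, 68/13) → (28/13, 68/13); (98/13, 100/13) → (-98/13, 100/13); (37/13, 55/13) → (-37/13, 55/13); (25/13, 60/13) → (-25/13, 60/13)
T4 rotate counter-clockwise with cos θ = -8/17, sin θ = 15/17: (28/13, 68/13) → (-1244/221, -124/221); (-98/13, 100/13) → (-716/221, -2270/221); (-37/13, 55/13) → (-529/221, -995/221); (-25/13, 60/13) → (-700/221, -855/221)

image vertices: (-1244/221, -124/221), (-716/221, -2270/221), (-529/221, -995/221), (-700/221, -855/221)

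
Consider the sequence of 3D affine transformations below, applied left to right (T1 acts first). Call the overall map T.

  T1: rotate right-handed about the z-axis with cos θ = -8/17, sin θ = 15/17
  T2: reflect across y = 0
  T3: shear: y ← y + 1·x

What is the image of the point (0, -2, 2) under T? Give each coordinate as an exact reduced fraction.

T1 rotate right-handed about the z-axis with cos θ = -8/17, sin θ = 15/17: (0, -2, 2) → (30/17, 16/17, 2)
T2 reflect across y = 0: (30/17, 16/17, 2) → (30/17, -16/17, 2)
T3 shear: y ← y + 1·x: (30/17, -16/17, 2) → (30/17, 14/17, 2)

T(p) = (30/17, 14/17, 2)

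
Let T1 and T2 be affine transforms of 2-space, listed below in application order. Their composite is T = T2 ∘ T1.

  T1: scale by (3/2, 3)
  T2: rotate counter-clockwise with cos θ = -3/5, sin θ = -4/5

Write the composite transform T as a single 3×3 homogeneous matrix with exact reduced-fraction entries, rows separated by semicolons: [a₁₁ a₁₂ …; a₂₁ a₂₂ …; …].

T = [-9/10 12/5 0; -6/5 -9/5 0; 0 0 1]

T1 = [3/2 0 0; 0 3 0; 0 0 1]
T2·T1 = [-9/10 12/5 0; -6/5 -9/5 0; 0 0 1]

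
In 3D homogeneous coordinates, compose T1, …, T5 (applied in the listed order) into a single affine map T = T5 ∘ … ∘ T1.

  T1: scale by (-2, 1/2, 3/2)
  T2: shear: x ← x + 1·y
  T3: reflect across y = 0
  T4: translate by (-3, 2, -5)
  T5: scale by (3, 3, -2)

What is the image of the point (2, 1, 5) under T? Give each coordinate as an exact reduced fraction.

T(p) = (-39/2, 9/2, -5)

T1 scale by (-2, 1/2, 3/2): (2, 1, 5) → (-4, 1/2, 15/2)
T2 shear: x ← x + 1·y: (-4, 1/2, 15/2) → (-7/2, 1/2, 15/2)
T3 reflect across y = 0: (-7/2, 1/2, 15/2) → (-7/2, -1/2, 15/2)
T4 translate by (-3, 2, -5): (-7/2, -1/2, 15/2) → (-13/2, 3/2, 5/2)
T5 scale by (3, 3, -2): (-13/2, 3/2, 5/2) → (-39/2, 9/2, -5)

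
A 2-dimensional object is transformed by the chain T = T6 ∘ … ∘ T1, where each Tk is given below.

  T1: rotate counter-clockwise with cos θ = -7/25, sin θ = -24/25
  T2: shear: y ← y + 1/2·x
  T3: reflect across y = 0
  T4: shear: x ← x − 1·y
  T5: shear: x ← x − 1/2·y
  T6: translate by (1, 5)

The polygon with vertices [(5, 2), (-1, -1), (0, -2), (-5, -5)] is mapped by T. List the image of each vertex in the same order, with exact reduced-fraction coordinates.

T1 rotate counter-clockwise with cos θ = -7/25, sin θ = -24/25: (5, 2) → (13/25, -134/25); (-1, -1) → (-17/25, 31/25); (0, -2) → (-48/25, 14/25); (-5, -5) → (-17/5, 31/5)
T2 shear: y ← y + 1/2·x: (13/25, -134/25) → (13/25, -51/10); (-17/25, 31/25) → (-17/25, 9/10); (-48/25, 14/25) → (-48/25, -2/5); (-17/5, 31/5) → (-17/5, 9/2)
T3 reflect across y = 0: (13/25, -51/10) → (13/25, 51/10); (-17/25, 9/10) → (-17/25, -9/10); (-48/25, -2/5) → (-48/25, 2/5); (-17/5, 9/2) → (-17/5, -9/2)
T4 shear: x ← x − 1·y: (13/25, 51/10) → (-229/50, 51/10); (-17/25, -9/10) → (11/50, -9/10); (-48/25, 2/5) → (-58/25, 2/5); (-17/5, -9/2) → (11/10, -9/2)
T5 shear: x ← x − 1/2·y: (-229/50, 51/10) → (-713/100, 51/10); (11/50, -9/10) → (67/100, -9/10); (-58/25, 2/5) → (-63/25, 2/5); (11/10, -9/2) → (67/20, -9/2)
T6 translate by (1, 5): (-713/100, 51/10) → (-613/100, 101/10); (67/100, -9/10) → (167/100, 41/10); (-63/25, 2/5) → (-38/25, 27/5); (67/20, -9/2) → (87/20, 1/2)

image vertices: (-613/100, 101/10), (167/100, 41/10), (-38/25, 27/5), (87/20, 1/2)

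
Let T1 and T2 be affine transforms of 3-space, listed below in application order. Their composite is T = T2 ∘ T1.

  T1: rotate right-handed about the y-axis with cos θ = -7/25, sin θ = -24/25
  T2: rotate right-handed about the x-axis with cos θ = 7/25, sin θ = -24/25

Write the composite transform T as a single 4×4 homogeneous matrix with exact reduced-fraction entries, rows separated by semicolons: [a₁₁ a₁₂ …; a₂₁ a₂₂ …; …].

T = [-7/25 0 -24/25 0; 576/625 7/25 -168/625 0; 168/625 -24/25 -49/625 0; 0 0 0 1]

T1 = [-7/25 0 -24/25 0; 0 1 0 0; 24/25 0 -7/25 0; 0 0 0 1]
T2·T1 = [-7/25 0 -24/25 0; 576/625 7/25 -168/625 0; 168/625 -24/25 -49/625 0; 0 0 0 1]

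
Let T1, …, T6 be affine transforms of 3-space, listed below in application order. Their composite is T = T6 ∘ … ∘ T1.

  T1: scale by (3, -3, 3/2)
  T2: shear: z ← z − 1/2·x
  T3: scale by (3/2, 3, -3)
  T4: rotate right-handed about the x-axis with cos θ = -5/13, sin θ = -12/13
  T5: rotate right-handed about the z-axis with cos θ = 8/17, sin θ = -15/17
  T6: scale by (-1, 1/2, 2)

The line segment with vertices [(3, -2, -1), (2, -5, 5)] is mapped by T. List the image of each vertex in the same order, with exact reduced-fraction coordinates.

image vertices: (-3294/221, -3249/884, -612/13), (4869/221, -4851/442, -945/13)

T1 scale by (3, -3, 3/2): (3, -2, -1) → (9, 6, -3/2); (2, -5, 5) → (6, 15, 15/2)
T2 shear: z ← z − 1/2·x: (9, 6, -3/2) → (9, 6, -6); (6, 15, 15/2) → (6, 15, 9/2)
T3 scale by (3/2, 3, -3): (9, 6, -6) → (27/2, 18, 18); (6, 15, 9/2) → (9, 45, -27/2)
T4 rotate right-handed about the x-axis with cos θ = -5/13, sin θ = -12/13: (27/2, 18, 18) → (27/2, 126/13, -306/13); (9, 45, -27/2) → (9, -387/13, -945/26)
T5 rotate right-handed about the z-axis with cos θ = 8/17, sin θ = -15/17: (27/2, 126/13, -306/13) → (3294/221, -3249/442, -306/13); (9, -387/13, -945/26) → (-4869/221, -4851/221, -945/26)
T6 scale by (-1, 1/2, 2): (3294/221, -3249/442, -306/13) → (-3294/221, -3249/884, -612/13); (-4869/221, -4851/221, -945/26) → (4869/221, -4851/442, -945/13)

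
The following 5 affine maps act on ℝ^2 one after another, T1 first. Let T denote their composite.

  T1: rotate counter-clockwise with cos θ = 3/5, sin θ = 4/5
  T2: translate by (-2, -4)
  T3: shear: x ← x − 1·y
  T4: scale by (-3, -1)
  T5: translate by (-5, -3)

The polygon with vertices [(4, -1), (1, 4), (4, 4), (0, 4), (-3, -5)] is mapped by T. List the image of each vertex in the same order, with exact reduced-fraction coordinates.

image vertices: (-64/5, -8/5), (32/5, -11/5), (41/5, -23/5), (29/5, -7/5), (-169/5, 32/5)

T1 rotate counter-clockwise with cos θ = 3/5, sin θ = 4/5: (4, -1) → (16/5, 13/5); (1, 4) → (-13/5, 16/5); (4, 4) → (-4/5, 28/5); (0, 4) → (-16/5, 12/5); (-3, -5) → (11/5, -27/5)
T2 translate by (-2, -4): (16/5, 13/5) → (6/5, -7/5); (-13/5, 16/5) → (-23/5, -4/5); (-4/5, 28/5) → (-14/5, 8/5); (-16/5, 12/5) → (-26/5, -8/5); (11/5, -27/5) → (1/5, -47/5)
T3 shear: x ← x − 1·y: (6/5, -7/5) → (13/5, -7/5); (-23/5, -4/5) → (-19/5, -4/5); (-14/5, 8/5) → (-22/5, 8/5); (-26/5, -8/5) → (-18/5, -8/5); (1/5, -47/5) → (48/5, -47/5)
T4 scale by (-3, -1): (13/5, -7/5) → (-39/5, 7/5); (-19/5, -4/5) → (57/5, 4/5); (-22/5, 8/5) → (66/5, -8/5); (-18/5, -8/5) → (54/5, 8/5); (48/5, -47/5) → (-144/5, 47/5)
T5 translate by (-5, -3): (-39/5, 7/5) → (-64/5, -8/5); (57/5, 4/5) → (32/5, -11/5); (66/5, -8/5) → (41/5, -23/5); (54/5, 8/5) → (29/5, -7/5); (-144/5, 47/5) → (-169/5, 32/5)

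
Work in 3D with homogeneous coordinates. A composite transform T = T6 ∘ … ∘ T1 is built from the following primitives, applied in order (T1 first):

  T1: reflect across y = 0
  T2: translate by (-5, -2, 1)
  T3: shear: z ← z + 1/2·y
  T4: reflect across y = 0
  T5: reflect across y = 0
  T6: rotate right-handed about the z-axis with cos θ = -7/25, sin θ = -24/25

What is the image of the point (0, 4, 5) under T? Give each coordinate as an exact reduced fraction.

T(p) = (-109/25, 162/25, 3)

T1 reflect across y = 0: (0, 4, 5) → (0, -4, 5)
T2 translate by (-5, -2, 1): (0, -4, 5) → (-5, -6, 6)
T3 shear: z ← z + 1/2·y: (-5, -6, 6) → (-5, -6, 3)
T4 reflect across y = 0: (-5, -6, 3) → (-5, 6, 3)
T5 reflect across y = 0: (-5, 6, 3) → (-5, -6, 3)
T6 rotate right-handed about the z-axis with cos θ = -7/25, sin θ = -24/25: (-5, -6, 3) → (-109/25, 162/25, 3)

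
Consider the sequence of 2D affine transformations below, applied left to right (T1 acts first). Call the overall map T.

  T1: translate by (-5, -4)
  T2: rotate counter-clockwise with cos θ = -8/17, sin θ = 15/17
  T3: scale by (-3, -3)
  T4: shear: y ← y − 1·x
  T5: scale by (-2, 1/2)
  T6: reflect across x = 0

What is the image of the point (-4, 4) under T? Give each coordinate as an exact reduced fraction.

T1 translate by (-5, -4): (-4, 4) → (-9, 0)
T2 rotate counter-clockwise with cos θ = -8/17, sin θ = 15/17: (-9, 0) → (72/17, -135/17)
T3 scale by (-3, -3): (72/17, -135/17) → (-216/17, 405/17)
T4 shear: y ← y − 1·x: (-216/17, 405/17) → (-216/17, 621/17)
T5 scale by (-2, 1/2): (-216/17, 621/17) → (432/17, 621/34)
T6 reflect across x = 0: (432/17, 621/34) → (-432/17, 621/34)

T(p) = (-432/17, 621/34)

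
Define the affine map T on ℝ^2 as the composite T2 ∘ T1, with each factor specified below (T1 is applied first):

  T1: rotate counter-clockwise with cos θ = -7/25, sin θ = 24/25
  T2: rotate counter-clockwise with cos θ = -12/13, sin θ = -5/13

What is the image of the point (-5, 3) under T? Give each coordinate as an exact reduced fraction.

T(p) = (-261/325, 1877/325)

T1 rotate counter-clockwise with cos θ = -7/25, sin θ = 24/25: (-5, 3) → (-37/25, -141/25)
T2 rotate counter-clockwise with cos θ = -12/13, sin θ = -5/13: (-37/25, -141/25) → (-261/325, 1877/325)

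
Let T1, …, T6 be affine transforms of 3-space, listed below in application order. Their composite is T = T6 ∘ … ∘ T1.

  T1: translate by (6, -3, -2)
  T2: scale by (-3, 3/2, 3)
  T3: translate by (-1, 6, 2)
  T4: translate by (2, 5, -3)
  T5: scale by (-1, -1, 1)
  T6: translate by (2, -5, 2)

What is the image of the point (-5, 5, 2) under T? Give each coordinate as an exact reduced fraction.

T1 translate by (6, -3, -2): (-5, 5, 2) → (1, 2, 0)
T2 scale by (-3, 3/2, 3): (1, 2, 0) → (-3, 3, 0)
T3 translate by (-1, 6, 2): (-3, 3, 0) → (-4, 9, 2)
T4 translate by (2, 5, -3): (-4, 9, 2) → (-2, 14, -1)
T5 scale by (-1, -1, 1): (-2, 14, -1) → (2, -14, -1)
T6 translate by (2, -5, 2): (2, -14, -1) → (4, -19, 1)

T(p) = (4, -19, 1)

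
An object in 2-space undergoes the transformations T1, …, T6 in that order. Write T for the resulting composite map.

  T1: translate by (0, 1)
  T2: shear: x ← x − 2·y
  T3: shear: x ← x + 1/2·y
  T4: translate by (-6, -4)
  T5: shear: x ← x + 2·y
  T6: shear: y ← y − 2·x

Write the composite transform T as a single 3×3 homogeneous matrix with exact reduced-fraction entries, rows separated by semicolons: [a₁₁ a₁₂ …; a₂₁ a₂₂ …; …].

T1 = [1 0 0; 0 1 1; 0 0 1]
T2·T1 = [1 -2 -2; 0 1 1; 0 0 1]
T3·…·T1 = [1 -3/2 -3/2; 0 1 1; 0 0 1]
T4·…·T1 = [1 -3/2 -15/2; 0 1 -3; 0 0 1]
T5·…·T1 = [1 1/2 -27/2; 0 1 -3; 0 0 1]
T6·…·T1 = [1 1/2 -27/2; -2 0 24; 0 0 1]

T = [1 1/2 -27/2; -2 0 24; 0 0 1]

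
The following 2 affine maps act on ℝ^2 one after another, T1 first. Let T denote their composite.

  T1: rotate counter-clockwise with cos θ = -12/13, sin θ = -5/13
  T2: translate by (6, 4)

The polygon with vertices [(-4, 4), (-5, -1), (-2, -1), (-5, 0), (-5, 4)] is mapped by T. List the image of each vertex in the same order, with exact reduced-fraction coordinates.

T1 rotate counter-clockwise with cos θ = -12/13, sin θ = -5/13: (-4, 4) → (68/13, -28/13); (-5, -1) → (55/13, 37/13); (-2, -1) → (19/13, 22/13); (-5, 0) → (60/13, 25/13); (-5, 4) → (80/13, -23/13)
T2 translate by (6, 4): (68/13, -28/13) → (146/13, 24/13); (55/13, 37/13) → (133/13, 89/13); (19/13, 22/13) → (97/13, 74/13); (60/13, 25/13) → (138/13, 77/13); (80/13, -23/13) → (158/13, 29/13)

image vertices: (146/13, 24/13), (133/13, 89/13), (97/13, 74/13), (138/13, 77/13), (158/13, 29/13)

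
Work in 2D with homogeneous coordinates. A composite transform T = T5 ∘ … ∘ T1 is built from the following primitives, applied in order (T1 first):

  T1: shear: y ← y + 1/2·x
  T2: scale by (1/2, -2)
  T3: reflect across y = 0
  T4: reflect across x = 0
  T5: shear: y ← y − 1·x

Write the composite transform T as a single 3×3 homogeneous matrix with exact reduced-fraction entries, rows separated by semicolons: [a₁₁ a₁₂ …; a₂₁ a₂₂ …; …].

T = [-1/2 0 0; 3/2 2 0; 0 0 1]

T1 = [1 0 0; 1/2 1 0; 0 0 1]
T2·T1 = [1/2 0 0; -1 -2 0; 0 0 1]
T3·…·T1 = [1/2 0 0; 1 2 0; 0 0 1]
T4·…·T1 = [-1/2 0 0; 1 2 0; 0 0 1]
T5·…·T1 = [-1/2 0 0; 3/2 2 0; 0 0 1]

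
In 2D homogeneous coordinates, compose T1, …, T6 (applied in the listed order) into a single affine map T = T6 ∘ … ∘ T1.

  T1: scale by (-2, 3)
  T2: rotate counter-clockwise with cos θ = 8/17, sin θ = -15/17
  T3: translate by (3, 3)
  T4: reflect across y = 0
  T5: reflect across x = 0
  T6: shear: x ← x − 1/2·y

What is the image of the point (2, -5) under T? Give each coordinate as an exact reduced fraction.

T1 scale by (-2, 3): (2, -5) → (-4, -15)
T2 rotate counter-clockwise with cos θ = 8/17, sin θ = -15/17: (-4, -15) → (-257/17, -60/17)
T3 translate by (3, 3): (-257/17, -60/17) → (-206/17, -9/17)
T4 reflect across y = 0: (-206/17, -9/17) → (-206/17, 9/17)
T5 reflect across x = 0: (-206/17, 9/17) → (206/17, 9/17)
T6 shear: x ← x − 1/2·y: (206/17, 9/17) → (403/34, 9/17)

T(p) = (403/34, 9/17)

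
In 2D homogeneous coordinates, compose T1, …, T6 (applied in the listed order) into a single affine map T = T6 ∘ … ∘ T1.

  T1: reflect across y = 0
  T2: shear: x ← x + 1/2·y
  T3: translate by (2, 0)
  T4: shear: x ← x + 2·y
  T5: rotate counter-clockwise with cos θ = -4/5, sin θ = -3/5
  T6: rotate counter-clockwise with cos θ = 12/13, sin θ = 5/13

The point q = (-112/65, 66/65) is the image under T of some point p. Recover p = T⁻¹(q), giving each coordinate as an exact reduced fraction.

T1 = [1 0 0; 0 -1 0; 0 0 1]
T2·T1 = [1 -1/2 0; 0 -1 0; 0 0 1]
T3·…·T1 = [1 -1/2 2; 0 -1 0; 0 0 1]
T4·…·T1 = [1 -5/2 2; 0 -1 0; 0 0 1]
T5·…·T1 = [-4/5 7/5 -8/5; -3/5 23/10 -6/5; 0 0 1]
T6·…·T1 = [-33/65 53/130 -66/65; -56/65 173/65 -112/65; 0 0 1]
det M = -1; M⁻¹ = [-173/65 53/130 -2; -56/65 33/65 0; 0 0 1]
M⁻¹ · (-112/65, 66/65)ᵀ = (3, 2)ᵀ

p = (3, 2)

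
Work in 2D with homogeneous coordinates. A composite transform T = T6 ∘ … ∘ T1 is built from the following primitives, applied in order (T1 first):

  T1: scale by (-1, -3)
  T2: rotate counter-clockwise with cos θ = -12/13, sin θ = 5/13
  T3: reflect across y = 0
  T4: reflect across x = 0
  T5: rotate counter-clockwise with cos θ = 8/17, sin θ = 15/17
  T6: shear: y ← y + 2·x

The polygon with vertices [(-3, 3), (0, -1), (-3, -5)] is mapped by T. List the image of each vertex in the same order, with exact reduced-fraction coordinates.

image vertices: (1773/221, 2427/221), (-420/221, -327/221), (-1587/221, -189/221)

T1 scale by (-1, -3): (-3, 3) → (3, -9); (0, -1) → (0, 3); (-3, -5) → (3, 15)
T2 rotate counter-clockwise with cos θ = -12/13, sin θ = 5/13: (3, -9) → (9/13, 123/13); (0, 3) → (-15/13, -36/13); (3, 15) → (-111/13, -165/13)
T3 reflect across y = 0: (9/13, 123/13) → (9/13, -123/13); (-15/13, -36/13) → (-15/13, 36/13); (-111/13, -165/13) → (-111/13, 165/13)
T4 reflect across x = 0: (9/13, -123/13) → (-9/13, -123/13); (-15/13, 36/13) → (15/13, 36/13); (-111/13, 165/13) → (111/13, 165/13)
T5 rotate counter-clockwise with cos θ = 8/17, sin θ = 15/17: (-9/13, -123/13) → (1773/221, -1119/221); (15/13, 36/13) → (-420/221, 513/221); (111/13, 165/13) → (-1587/221, 2985/221)
T6 shear: y ← y + 2·x: (1773/221, -1119/221) → (1773/221, 2427/221); (-420/221, 513/221) → (-420/221, -327/221); (-1587/221, 2985/221) → (-1587/221, -189/221)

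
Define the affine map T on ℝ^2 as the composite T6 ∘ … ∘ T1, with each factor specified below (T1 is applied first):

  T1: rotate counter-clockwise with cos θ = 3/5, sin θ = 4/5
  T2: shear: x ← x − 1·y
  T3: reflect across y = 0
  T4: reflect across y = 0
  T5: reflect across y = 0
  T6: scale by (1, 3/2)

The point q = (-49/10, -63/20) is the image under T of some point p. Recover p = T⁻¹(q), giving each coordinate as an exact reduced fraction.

p = (0, 7/2)

T1 = [3/5 -4/5 0; 4/5 3/5 0; 0 0 1]
T2·T1 = [-1/5 -7/5 0; 4/5 3/5 0; 0 0 1]
T3·…·T1 = [-1/5 -7/5 0; -4/5 -3/5 0; 0 0 1]
T4·…·T1 = [-1/5 -7/5 0; 4/5 3/5 0; 0 0 1]
T5·…·T1 = [-1/5 -7/5 0; -4/5 -3/5 0; 0 0 1]
T6·…·T1 = [-1/5 -7/5 0; -6/5 -9/10 0; 0 0 1]
det M = -3/2; M⁻¹ = [3/5 -14/15 0; -4/5 2/15 0; 0 0 1]
M⁻¹ · (-49/10, -63/20)ᵀ = (0, 7/2)ᵀ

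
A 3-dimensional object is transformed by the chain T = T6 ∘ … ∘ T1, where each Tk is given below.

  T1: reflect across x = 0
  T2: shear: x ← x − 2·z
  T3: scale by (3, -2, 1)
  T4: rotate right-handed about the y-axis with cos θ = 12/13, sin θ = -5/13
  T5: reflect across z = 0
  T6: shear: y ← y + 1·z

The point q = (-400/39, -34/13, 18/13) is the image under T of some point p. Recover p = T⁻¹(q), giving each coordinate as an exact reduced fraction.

p = (-2, 2, 8/3)

T1 = [-1 0 0 0; 0 1 0 0; 0 0 1 0; 0 0 0 1]
T2·T1 = [-1 0 -2 0; 0 1 0 0; 0 0 1 0; 0 0 0 1]
T3·…·T1 = [-3 0 -6 0; 0 -2 0 0; 0 0 1 0; 0 0 0 1]
T4·…·T1 = [-36/13 0 -77/13 0; 0 -2 0 0; -15/13 0 -18/13 0; 0 0 0 1]
T5·…·T1 = [-36/13 0 -77/13 0; 0 -2 0 0; 15/13 0 18/13 0; 0 0 0 1]
T6·…·T1 = [-36/13 0 -77/13 0; 15/13 -2 18/13 0; 15/13 0 18/13 0; 0 0 0 1]
det M = -6; M⁻¹ = [6/13 0 77/39 0; 0 -1/2 1/2 0; -5/13 0 -12/13 0; 0 0 0 1]
M⁻¹ · (-400/39, -34/13, 18/13)ᵀ = (-2, 2, 8/3)ᵀ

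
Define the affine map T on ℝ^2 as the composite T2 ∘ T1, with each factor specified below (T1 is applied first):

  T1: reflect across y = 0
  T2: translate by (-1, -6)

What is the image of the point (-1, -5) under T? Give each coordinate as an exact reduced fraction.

T1 reflect across y = 0: (-1, -5) → (-1, 5)
T2 translate by (-1, -6): (-1, 5) → (-2, -1)

T(p) = (-2, -1)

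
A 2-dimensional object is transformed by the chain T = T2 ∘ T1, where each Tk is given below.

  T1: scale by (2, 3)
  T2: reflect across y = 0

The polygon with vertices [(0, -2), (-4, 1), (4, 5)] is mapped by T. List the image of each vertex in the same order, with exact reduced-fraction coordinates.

image vertices: (0, 6), (-8, -3), (8, -15)

T1 scale by (2, 3): (0, -2) → (0, -6); (-4, 1) → (-8, 3); (4, 5) → (8, 15)
T2 reflect across y = 0: (0, -6) → (0, 6); (-8, 3) → (-8, -3); (8, 15) → (8, -15)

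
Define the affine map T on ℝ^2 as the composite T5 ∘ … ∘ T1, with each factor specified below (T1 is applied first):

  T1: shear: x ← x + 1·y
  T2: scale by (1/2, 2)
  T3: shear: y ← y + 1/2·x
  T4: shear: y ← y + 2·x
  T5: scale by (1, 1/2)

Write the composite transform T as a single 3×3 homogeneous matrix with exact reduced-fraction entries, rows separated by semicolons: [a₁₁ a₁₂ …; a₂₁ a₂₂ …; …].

T1 = [1 1 0; 0 1 0; 0 0 1]
T2·T1 = [1/2 1/2 0; 0 2 0; 0 0 1]
T3·…·T1 = [1/2 1/2 0; 1/4 9/4 0; 0 0 1]
T4·…·T1 = [1/2 1/2 0; 5/4 13/4 0; 0 0 1]
T5·…·T1 = [1/2 1/2 0; 5/8 13/8 0; 0 0 1]

T = [1/2 1/2 0; 5/8 13/8 0; 0 0 1]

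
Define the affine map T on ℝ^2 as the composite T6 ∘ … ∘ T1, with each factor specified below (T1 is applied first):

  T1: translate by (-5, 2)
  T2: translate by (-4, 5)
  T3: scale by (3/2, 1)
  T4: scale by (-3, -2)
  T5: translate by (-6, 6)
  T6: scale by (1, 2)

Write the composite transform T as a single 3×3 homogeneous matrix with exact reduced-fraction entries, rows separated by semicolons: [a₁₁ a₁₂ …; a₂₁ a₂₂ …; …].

T1 = [1 0 -5; 0 1 2; 0 0 1]
T2·T1 = [1 0 -9; 0 1 7; 0 0 1]
T3·…·T1 = [3/2 0 -27/2; 0 1 7; 0 0 1]
T4·…·T1 = [-9/2 0 81/2; 0 -2 -14; 0 0 1]
T5·…·T1 = [-9/2 0 69/2; 0 -2 -8; 0 0 1]
T6·…·T1 = [-9/2 0 69/2; 0 -4 -16; 0 0 1]

T = [-9/2 0 69/2; 0 -4 -16; 0 0 1]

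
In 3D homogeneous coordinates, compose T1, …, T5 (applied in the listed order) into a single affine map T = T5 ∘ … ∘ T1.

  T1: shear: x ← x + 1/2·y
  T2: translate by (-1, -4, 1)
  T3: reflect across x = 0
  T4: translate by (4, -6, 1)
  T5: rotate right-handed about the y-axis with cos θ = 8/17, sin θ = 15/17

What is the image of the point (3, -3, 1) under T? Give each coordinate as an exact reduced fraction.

T(p) = (73/17, -13, -57/34)

T1 shear: x ← x + 1/2·y: (3, -3, 1) → (3/2, -3, 1)
T2 translate by (-1, -4, 1): (3/2, -3, 1) → (1/2, -7, 2)
T3 reflect across x = 0: (1/2, -7, 2) → (-1/2, -7, 2)
T4 translate by (4, -6, 1): (-1/2, -7, 2) → (7/2, -13, 3)
T5 rotate right-handed about the y-axis with cos θ = 8/17, sin θ = 15/17: (7/2, -13, 3) → (73/17, -13, -57/34)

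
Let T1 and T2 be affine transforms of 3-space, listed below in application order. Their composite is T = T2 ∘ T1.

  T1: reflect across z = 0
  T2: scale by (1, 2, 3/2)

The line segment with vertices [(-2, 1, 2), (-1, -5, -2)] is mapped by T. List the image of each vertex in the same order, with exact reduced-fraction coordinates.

image vertices: (-2, 2, -3), (-1, -10, 3)

T1 reflect across z = 0: (-2, 1, 2) → (-2, 1, -2); (-1, -5, -2) → (-1, -5, 2)
T2 scale by (1, 2, 3/2): (-2, 1, -2) → (-2, 2, -3); (-1, -5, 2) → (-1, -10, 3)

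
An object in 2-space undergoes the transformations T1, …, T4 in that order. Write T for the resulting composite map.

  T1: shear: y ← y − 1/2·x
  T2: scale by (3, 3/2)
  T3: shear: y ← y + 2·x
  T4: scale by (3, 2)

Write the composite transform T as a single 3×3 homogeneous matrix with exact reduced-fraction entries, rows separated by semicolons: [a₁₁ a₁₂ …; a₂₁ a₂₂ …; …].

T1 = [1 0 0; -1/2 1 0; 0 0 1]
T2·T1 = [3 0 0; -3/4 3/2 0; 0 0 1]
T3·…·T1 = [3 0 0; 21/4 3/2 0; 0 0 1]
T4·…·T1 = [9 0 0; 21/2 3 0; 0 0 1]

T = [9 0 0; 21/2 3 0; 0 0 1]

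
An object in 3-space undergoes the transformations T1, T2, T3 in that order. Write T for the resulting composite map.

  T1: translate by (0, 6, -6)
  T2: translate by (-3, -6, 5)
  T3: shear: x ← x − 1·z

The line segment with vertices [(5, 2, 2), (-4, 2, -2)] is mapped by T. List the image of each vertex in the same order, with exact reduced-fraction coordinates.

T1 translate by (0, 6, -6): (5, 2, 2) → (5, 8, -4); (-4, 2, -2) → (-4, 8, -8)
T2 translate by (-3, -6, 5): (5, 8, -4) → (2, 2, 1); (-4, 8, -8) → (-7, 2, -3)
T3 shear: x ← x − 1·z: (2, 2, 1) → (1, 2, 1); (-7, 2, -3) → (-4, 2, -3)

image vertices: (1, 2, 1), (-4, 2, -3)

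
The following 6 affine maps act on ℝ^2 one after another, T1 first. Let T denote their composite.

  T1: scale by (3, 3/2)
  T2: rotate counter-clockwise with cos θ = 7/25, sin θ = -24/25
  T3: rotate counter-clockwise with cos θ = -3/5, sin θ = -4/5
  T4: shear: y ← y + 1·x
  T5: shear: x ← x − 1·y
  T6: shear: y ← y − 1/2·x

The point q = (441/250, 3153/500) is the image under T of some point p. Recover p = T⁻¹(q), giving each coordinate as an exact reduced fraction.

p = (-3, -1)

T1 = [3 0 0; 0 3/2 0; 0 0 1]
T2·T1 = [21/25 36/25 0; -72/25 21/50 0; 0 0 1]
T3·…·T1 = [-351/125 -66/125 0; 132/125 -351/250 0; 0 0 1]
T4·…·T1 = [-351/125 -66/125 0; -219/125 -483/250 0; 0 0 1]
T5·…·T1 = [-132/125 351/250 0; -219/125 -483/250 0; 0 0 1]
T6·…·T1 = [-132/125 351/250 0; -153/125 -1317/500 0; 0 0 1]
det M = 9/2; M⁻¹ = [-439/750 -39/125 0; 34/125 -88/375 0; 0 0 1]
M⁻¹ · (441/250, 3153/500)ᵀ = (-3, -1)ᵀ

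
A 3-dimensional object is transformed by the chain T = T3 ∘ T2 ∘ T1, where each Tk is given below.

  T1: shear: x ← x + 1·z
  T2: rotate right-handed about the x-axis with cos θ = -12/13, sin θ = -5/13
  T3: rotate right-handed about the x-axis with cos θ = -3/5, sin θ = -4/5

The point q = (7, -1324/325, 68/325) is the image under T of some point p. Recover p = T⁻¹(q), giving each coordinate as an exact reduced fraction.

T1 = [1 0 1 0; 0 1 0 0; 0 0 1 0; 0 0 0 1]
T2·T1 = [1 0 1 0; 0 -12/13 5/13 0; 0 -5/13 -12/13 0; 0 0 0 1]
T3·…·T1 = [1 0 1 0; 0 16/65 -63/65 0; 0 63/65 16/65 0; 0 0 0 1]
det M = 1; M⁻¹ = [1 63/65 -16/65 0; 0 16/65 63/65 0; 0 -63/65 16/65 0; 0 0 0 1]
M⁻¹ · (7, -1324/325, 68/325)ᵀ = (3, -4/5, 4)ᵀ

p = (3, -4/5, 4)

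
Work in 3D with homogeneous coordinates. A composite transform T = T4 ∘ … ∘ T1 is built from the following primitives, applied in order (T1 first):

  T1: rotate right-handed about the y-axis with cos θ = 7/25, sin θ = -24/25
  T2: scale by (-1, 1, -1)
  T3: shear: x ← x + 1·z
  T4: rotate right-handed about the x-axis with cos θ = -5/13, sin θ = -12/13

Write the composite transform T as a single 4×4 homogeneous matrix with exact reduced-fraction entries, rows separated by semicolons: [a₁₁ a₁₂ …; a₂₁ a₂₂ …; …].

T1 = [7/25 0 -24/25 0; 0 1 0 0; 24/25 0 7/25 0; 0 0 0 1]
T2·T1 = [-7/25 0 24/25 0; 0 1 0 0; -24/25 0 -7/25 0; 0 0 0 1]
T3·…·T1 = [-31/25 0 17/25 0; 0 1 0 0; -24/25 0 -7/25 0; 0 0 0 1]
T4·…·T1 = [-31/25 0 17/25 0; -288/325 -5/13 -84/325 0; 24/65 -12/13 7/65 0; 0 0 0 1]

T = [-31/25 0 17/25 0; -288/325 -5/13 -84/325 0; 24/65 -12/13 7/65 0; 0 0 0 1]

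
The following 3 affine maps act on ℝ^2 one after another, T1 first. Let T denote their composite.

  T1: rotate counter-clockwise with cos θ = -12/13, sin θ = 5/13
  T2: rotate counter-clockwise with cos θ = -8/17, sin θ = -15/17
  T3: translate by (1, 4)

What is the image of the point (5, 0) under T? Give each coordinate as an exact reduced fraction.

T1 rotate counter-clockwise with cos θ = -12/13, sin θ = 5/13: (5, 0) → (-60/13, 25/13)
T2 rotate counter-clockwise with cos θ = -8/17, sin θ = -15/17: (-60/13, 25/13) → (855/221, 700/221)
T3 translate by (1, 4): (855/221, 700/221) → (1076/221, 1584/221)

T(p) = (1076/221, 1584/221)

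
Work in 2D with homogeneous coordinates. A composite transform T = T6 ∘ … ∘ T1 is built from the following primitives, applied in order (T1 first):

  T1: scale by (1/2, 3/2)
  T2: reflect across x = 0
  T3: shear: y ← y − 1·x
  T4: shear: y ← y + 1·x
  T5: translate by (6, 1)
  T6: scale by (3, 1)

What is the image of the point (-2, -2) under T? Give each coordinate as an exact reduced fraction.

T(p) = (21, -2)

T1 scale by (1/2, 3/2): (-2, -2) → (-1, -3)
T2 reflect across x = 0: (-1, -3) → (1, -3)
T3 shear: y ← y − 1·x: (1, -3) → (1, -4)
T4 shear: y ← y + 1·x: (1, -4) → (1, -3)
T5 translate by (6, 1): (1, -3) → (7, -2)
T6 scale by (3, 1): (7, -2) → (21, -2)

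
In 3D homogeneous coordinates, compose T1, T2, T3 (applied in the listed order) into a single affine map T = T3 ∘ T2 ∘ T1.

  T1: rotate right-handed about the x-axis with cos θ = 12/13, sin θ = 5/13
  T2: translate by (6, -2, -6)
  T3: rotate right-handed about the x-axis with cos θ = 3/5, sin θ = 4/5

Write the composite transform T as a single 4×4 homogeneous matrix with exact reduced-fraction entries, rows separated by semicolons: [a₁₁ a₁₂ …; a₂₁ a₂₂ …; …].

T = [1 0 0 6; 0 16/65 -63/65 18/5; 0 63/65 16/65 -26/5; 0 0 0 1]

T1 = [1 0 0 0; 0 12/13 -5/13 0; 0 5/13 12/13 0; 0 0 0 1]
T2·T1 = [1 0 0 6; 0 12/13 -5/13 -2; 0 5/13 12/13 -6; 0 0 0 1]
T3·…·T1 = [1 0 0 6; 0 16/65 -63/65 18/5; 0 63/65 16/65 -26/5; 0 0 0 1]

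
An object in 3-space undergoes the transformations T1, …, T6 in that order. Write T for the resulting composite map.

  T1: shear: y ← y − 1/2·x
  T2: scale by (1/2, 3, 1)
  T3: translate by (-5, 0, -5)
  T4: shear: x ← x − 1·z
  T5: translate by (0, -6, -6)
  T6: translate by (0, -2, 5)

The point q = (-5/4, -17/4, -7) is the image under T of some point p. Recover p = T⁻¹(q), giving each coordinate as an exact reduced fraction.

p = (-9/2, -1, -1)

T1 = [1 0 0 0; -1/2 1 0 0; 0 0 1 0; 0 0 0 1]
T2·T1 = [1/2 0 0 0; -3/2 3 0 0; 0 0 1 0; 0 0 0 1]
T3·…·T1 = [1/2 0 0 -5; -3/2 3 0 0; 0 0 1 -5; 0 0 0 1]
T4·…·T1 = [1/2 0 -1 0; -3/2 3 0 0; 0 0 1 -5; 0 0 0 1]
T5·…·T1 = [1/2 0 -1 0; -3/2 3 0 -6; 0 0 1 -11; 0 0 0 1]
T6·…·T1 = [1/2 0 -1 0; -3/2 3 0 -8; 0 0 1 -6; 0 0 0 1]
det M = 3/2; M⁻¹ = [2 0 2 12; 1 1/3 1 26/3; 0 0 1 6; 0 0 0 1]
M⁻¹ · (-5/4, -17/4, -7)ᵀ = (-9/2, -1, -1)ᵀ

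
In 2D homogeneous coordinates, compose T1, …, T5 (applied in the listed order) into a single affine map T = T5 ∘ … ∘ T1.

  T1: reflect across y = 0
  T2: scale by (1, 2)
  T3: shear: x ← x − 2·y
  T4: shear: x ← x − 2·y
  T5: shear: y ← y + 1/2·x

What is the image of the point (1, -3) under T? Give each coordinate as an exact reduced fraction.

T(p) = (-23, -11/2)

T1 reflect across y = 0: (1, -3) → (1, 3)
T2 scale by (1, 2): (1, 3) → (1, 6)
T3 shear: x ← x − 2·y: (1, 6) → (-11, 6)
T4 shear: x ← x − 2·y: (-11, 6) → (-23, 6)
T5 shear: y ← y + 1/2·x: (-23, 6) → (-23, -11/2)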